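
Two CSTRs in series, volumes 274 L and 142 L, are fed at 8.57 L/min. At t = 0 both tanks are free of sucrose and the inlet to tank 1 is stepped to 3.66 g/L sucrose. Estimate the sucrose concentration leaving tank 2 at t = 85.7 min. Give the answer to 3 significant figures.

3.16 g/L

Species balance on tank i: dCᵢ/dt = (Cᵢ₋₁ − Cᵢ)/τᵢ with τᵢ = Vᵢ/Q.
τ₁ = 274/8.57 = 31.972 min; τ₂ = 142/8.57 = 16.569 min.
Tank 1: C₁ = C_in(1 − e^(−t/τ₁)). Tank 2 (τ₁ ≠ τ₂): C₂ = C_in[1 − (τ₁ e^(−t/τ₁) − τ₂ e^(−t/τ₂))/(τ₁ − τ₂)].
At t = 85.7: e^(−t/τ₁) = 0.068531, e^(−t/τ₂) = 0.0056722.
C₂ = 3.66·[1 − (31.972·0.068531 − 16.569·0.0056722)/(15.403)] = 3.66·0.86385 = 3.1617 g/L.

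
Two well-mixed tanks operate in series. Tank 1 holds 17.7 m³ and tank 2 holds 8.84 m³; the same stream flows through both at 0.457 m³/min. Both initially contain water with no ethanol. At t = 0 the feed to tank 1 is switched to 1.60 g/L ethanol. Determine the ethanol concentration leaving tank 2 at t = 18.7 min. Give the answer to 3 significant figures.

0.235 g/L

Time constants: τᵢ = Vᵢ/Q for each well-mixed tank.
τ₁ = 17.7/0.457 = 38.731 min; τ₂ = 8.84/0.457 = 19.344 min.
Tank 1: C₁ = C_in(1 − e^(−t/τ₁)). Tank 2 (τ₁ ≠ τ₂): C₂ = C_in[1 − (τ₁ e^(−t/τ₁) − τ₂ e^(−t/τ₂))/(τ₁ − τ₂)].
At t = 18.7: e^(−t/τ₁) = 0.61704, e^(−t/τ₂) = 0.38032.
C₂ = 1.60·[1 − (38.731·0.61704 − 19.344·0.38032)/(19.387)] = 1.60·0.14678 = 0.23484 g/L.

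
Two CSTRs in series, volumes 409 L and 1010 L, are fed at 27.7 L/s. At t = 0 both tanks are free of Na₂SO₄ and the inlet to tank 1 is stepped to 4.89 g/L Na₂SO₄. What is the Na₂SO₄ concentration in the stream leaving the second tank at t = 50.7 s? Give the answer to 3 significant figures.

Time constants: τᵢ = Vᵢ/Q for each well-mixed tank.
τ₁ = 409/27.7 = 14.765 s; τ₂ = 1010/27.7 = 36.462 s.
Solving the cascade with C₁(0)=C₂(0)=0 gives C₂(t) = C_in[1 − (τ₁ e^(−t/τ₁) − τ₂ e^(−t/τ₂))/(τ₁ − τ₂)].
At t = 50.7: e^(−t/τ₁) = 0.032267, e^(−t/τ₂) = 0.24895.
C₂ = 4.89·[1 − (14.765·0.032267 − 36.462·0.24895)/(-21.697)] = 4.89·0.60358 = 2.9515 g/L.

2.95 g/L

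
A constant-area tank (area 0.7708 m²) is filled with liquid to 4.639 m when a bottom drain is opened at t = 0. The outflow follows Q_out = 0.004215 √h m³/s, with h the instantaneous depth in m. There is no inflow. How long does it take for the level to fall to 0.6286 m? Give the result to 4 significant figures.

Volume balance on the tank: A dh/dt = −0.004215 √h.
Separate and integrate: 2(√h − √h₀) = −(0.004215/A) t.
t = 2A(√h₀ − √h)/0.004215 = 2·0.7708·(√4.639 − √0.6286)/0.004215
  = 1.54160 × (2.15383 − 0.792843) / 0.004215 = 497.771 s.

497.8 s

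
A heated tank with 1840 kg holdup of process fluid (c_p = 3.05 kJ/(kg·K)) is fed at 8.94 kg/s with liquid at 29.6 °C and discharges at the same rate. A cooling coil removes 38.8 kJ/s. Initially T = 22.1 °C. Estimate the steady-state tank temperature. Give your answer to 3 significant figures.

28.2 °C

Energy balance: M c_p dT/dt = ṁ c_p (T_in − T) − 38.8.
At steady state dT/dt = 0 ⇒ T_ss = T_in − Q̇/(ṁ c_p) = 29.6 − 38.8/(8.94·3.05) = 28.177 °C.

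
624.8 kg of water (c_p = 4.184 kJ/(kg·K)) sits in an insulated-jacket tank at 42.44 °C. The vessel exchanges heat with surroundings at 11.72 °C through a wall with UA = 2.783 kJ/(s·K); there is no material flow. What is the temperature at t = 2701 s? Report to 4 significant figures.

13.45 °C

First-law balance (no shaft work): M c_p dT/dt = −UA(T − T_amb).
dT/dt = (T_ss − T)/τ with T_ss = T_amb = 11.7200 °C, τ = M c_p/UA = 624.8·4.184/2.783 = 939.333 s.
Solution: T(t) = T_ss + (T₀ − T_ss) e^(−t/τ).
T(2701) = 11.7200 + (30.7200)·0.0563910 = 13.4523 °C.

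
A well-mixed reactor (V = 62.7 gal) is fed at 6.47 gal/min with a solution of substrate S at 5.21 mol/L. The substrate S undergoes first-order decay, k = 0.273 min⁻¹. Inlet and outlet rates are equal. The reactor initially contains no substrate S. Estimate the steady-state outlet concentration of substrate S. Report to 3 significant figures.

1.43 mol/L

Species balance: V dC/dt = Q C_in − Q C − k V C.
At steady state: 0 = Q C_in − (Q + kV) C_ss, so C_ss = Q C_in/(Q + kV).
C_ss = 6.47·5.21/(6.47 + 0.273·62.7) = 33.709/23.587 = 1.4291 mol/L.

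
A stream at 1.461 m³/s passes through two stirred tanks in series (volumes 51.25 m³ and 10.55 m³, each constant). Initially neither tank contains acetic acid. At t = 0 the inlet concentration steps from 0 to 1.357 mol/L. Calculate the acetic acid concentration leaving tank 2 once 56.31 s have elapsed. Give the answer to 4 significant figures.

Each tank obeys Vᵢ dCᵢ/dt = Q(Cᵢ₋₁ − Cᵢ), so τᵢ = Vᵢ/Q.
τ₁ = 51.25/1.461 = 35.0787 s; τ₂ = 10.55/1.461 = 7.22108 s.
Solving the cascade with C₁(0)=C₂(0)=0 gives C₂(t) = C_in[1 − (τ₁ e^(−t/τ₁) − τ₂ e^(−t/τ₂))/(τ₁ − τ₂)].
At t = 56.31: e^(−t/τ₁) = 0.200840, e^(−t/τ₂) = 0.000410555.
C₂ = 1.357·[1 − (35.0787·0.200840 − 7.22108·0.000410555)/(27.8576)] = 1.357·0.747206 = 1.01396 mol/L.

1.014 mol/L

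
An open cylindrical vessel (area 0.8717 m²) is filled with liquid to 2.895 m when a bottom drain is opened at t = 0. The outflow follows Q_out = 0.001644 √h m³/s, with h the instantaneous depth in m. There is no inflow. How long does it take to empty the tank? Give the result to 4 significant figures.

1804 s

With no inflow, A dh/dt = −0.001644 √h.
∫ h^(−1/2) dh = −(0.001644/A) ∫ dt, giving 2√h = 2√h₀ − (0.001644/A) t.
Tank is empty when √h = 0: t_empty = 2A√h₀/0.001644.
t_empty = 2·0.8717·√2.895/0.001644 = 1.74340·1.70147/0.001644 = 1804.34 s.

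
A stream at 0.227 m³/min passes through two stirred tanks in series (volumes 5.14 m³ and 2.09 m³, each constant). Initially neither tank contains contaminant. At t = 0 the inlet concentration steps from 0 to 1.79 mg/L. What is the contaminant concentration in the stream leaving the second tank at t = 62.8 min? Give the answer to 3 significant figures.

Species balance on tank i: dCᵢ/dt = (Cᵢ₋₁ − Cᵢ)/τᵢ with τᵢ = Vᵢ/Q.
τ₁ = 5.14/0.227 = 22.643 min; τ₂ = 2.09/0.227 = 9.2070 min.
Tank 1: C₁ = C_in(1 − e^(−t/τ₁)). Tank 2 (τ₁ ≠ τ₂): C₂ = C_in[1 − (τ₁ e^(−t/τ₁) − τ₂ e^(−t/τ₂))/(τ₁ − τ₂)].
At t = 62.8: e^(−t/τ₁) = 0.062445, e^(−t/τ₂) = 0.0010908.
C₂ = 1.79·[1 − (22.643·0.062445 − 9.2070·0.0010908)/(13.436)] = 1.79·0.89551 = 1.6030 mg/L.

1.60 mg/L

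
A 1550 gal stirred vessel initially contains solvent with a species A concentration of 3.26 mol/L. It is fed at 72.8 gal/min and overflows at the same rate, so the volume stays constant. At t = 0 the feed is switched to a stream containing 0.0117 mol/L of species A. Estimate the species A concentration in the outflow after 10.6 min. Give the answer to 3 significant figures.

1.99 mol/L

Species balance on the tank: V dC/dt = Q(C_in − C).
Time constant τ = V/Q = 1550/72.8 = 21.291 min.
Integrating: C(t) = C_in + (C₀ − C_in) e^(−t/τ).
C(10.6) = 0.0117 + (3.26 − 0.0117)·e^(−10.6/21.291) = 0.0117 + (3.2483)·0.60783 = 1.9861 mol/L.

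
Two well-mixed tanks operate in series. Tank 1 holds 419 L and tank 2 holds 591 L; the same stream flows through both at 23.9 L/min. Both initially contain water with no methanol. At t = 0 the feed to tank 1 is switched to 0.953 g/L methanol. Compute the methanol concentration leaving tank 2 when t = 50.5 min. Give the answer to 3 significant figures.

Time constants: τᵢ = Vᵢ/Q for each well-mixed tank.
τ₁ = 419/23.9 = 17.531 min; τ₂ = 591/23.9 = 24.728 min.
Tank 1: C₁ = C_in(1 − e^(−t/τ₁)). Tank 2 (τ₁ ≠ τ₂): C₂ = C_in[1 − (τ₁ e^(−t/τ₁) − τ₂ e^(−t/τ₂))/(τ₁ − τ₂)].
At t = 50.5: e^(−t/τ₁) = 0.056104, e^(−t/τ₂) = 0.12974.
C₂ = 0.953·[1 − (17.531·0.056104 − 24.728·0.12974)/(-7.1967)] = 0.953·0.69088 = 0.65841 g/L.

0.658 g/L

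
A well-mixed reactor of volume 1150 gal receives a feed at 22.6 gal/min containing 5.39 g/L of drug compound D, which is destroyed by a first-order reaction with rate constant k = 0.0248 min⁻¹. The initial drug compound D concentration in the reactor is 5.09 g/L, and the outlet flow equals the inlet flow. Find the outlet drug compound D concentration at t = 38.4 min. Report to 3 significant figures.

Accumulation = in − out − consumed: V dC/dt = Q C_in − Q C − k V C.
dC/dt = (Q/V) C_in − (Q/V + k) C; effective rate a = Q/V + k = 0.019652 + 0.0248 = 0.044452 min⁻¹.
C_ss = Q C_in/(Q + kV) = 2.3829 g/L; C(t) = C_ss + (C₀ − C_ss) e^(−a t).
C(38.4) = 2.3829 + (2.7071)·e^(−0.044452·38.4) = 2.3829 + (2.7071)·0.18142 = 2.8740 g/L.

2.87 g/L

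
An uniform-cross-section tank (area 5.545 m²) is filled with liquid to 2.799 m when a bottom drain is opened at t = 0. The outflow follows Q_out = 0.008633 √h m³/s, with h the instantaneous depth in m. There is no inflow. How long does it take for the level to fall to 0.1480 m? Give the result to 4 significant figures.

1655 s

Accumulation of liquid (constant cross-section A): A dh/dt = −0.008633 √h.
∫ h^(−1/2) dh = −(0.008633/A) ∫ dt, giving 2√h = 2√h₀ − (0.008633/A) t.
t = 2A(√h₀ − √h)/0.008633 = 2·5.545·(√2.799 − √0.1480)/0.008633
  = 11.0900 × (1.67302 − 0.384708) / 0.008633 = 1654.97 s.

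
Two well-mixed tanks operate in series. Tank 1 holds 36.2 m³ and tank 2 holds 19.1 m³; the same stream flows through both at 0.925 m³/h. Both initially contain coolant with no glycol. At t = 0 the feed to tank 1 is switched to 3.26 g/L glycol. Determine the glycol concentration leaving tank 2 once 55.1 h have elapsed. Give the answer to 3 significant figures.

1.82 g/L

Each tank obeys Vᵢ dCᵢ/dt = Q(Cᵢ₋₁ − Cᵢ), so τᵢ = Vᵢ/Q.
τ₁ = 36.2/0.925 = 39.135 h; τ₂ = 19.1/0.925 = 20.649 h.
Tank 1: C₁ = C_in(1 − e^(−t/τ₁)). Tank 2 (τ₁ ≠ τ₂): C₂ = C_in[1 − (τ₁ e^(−t/τ₁) − τ₂ e^(−t/τ₂))/(τ₁ − τ₂)].
At t = 55.1: e^(−t/τ₁) = 0.24465, e^(−t/τ₂) = 0.069359.
C₂ = 3.26·[1 − (39.135·0.24465 − 20.649·0.069359)/(18.486)] = 3.26·0.55957 = 1.8242 g/L.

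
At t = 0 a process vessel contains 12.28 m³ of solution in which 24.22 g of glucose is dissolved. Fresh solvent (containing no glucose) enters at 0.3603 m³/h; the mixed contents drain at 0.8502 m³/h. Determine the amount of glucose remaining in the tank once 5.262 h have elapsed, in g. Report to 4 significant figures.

16.09 g

Let m(t) be the amount of glucose. Volume: V(t) = V₀ + (Q_in − Q_out) t = 12.28 − 0.489900 t; V(5.262) = 9.70215 m³.
Solute balance: dm/dt = 0 − Q_out C = −Q_out m/V(t).
Separate: dm/m = −Q_out dt/V(t) ⇒ ln(m/m₀) = −(Q_out/(Q_in−Q_out)) ln(V/V₀).
m = m₀ (V₀/V)^(Q_out/(Q_in−Q_out)) = 24.22 × (12.28/9.70215)^(-1.73546) = 16.0910 g.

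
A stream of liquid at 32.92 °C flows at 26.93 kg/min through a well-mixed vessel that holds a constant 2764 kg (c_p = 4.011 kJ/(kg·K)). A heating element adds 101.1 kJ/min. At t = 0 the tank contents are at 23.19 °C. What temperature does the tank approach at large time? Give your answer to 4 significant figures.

M c_p dT/dt = ṁ c_p (T_in − T) + Q̇.
At steady state dT/dt = 0 ⇒ T_ss = T_in + Q̇/(ṁ c_p) = 32.92 + 101.1/(26.93·4.011) = 33.8560 °C.

33.86 °C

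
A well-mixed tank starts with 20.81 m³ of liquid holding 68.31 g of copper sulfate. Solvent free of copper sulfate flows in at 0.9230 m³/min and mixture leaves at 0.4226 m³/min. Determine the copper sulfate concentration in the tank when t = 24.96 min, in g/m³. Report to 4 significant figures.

Total volume: dV/dt = Q_in − Q_out = 0.500400 m³/min, so V(t) = 20.81 + 0.500400 t and V(24.96) = 33.3000 m³.
Species balance (pure solvent in): dm/dt = −Q_out · m/V(t).
Separate: dm/m = −Q_out dt/V(t) ⇒ ln(m/m₀) = −(Q_out/(Q_in−Q_out)) ln(V/V₀).
m = m₀ (V₀/V)^(Q_out/(Q_in−Q_out)) = 68.31 × (20.81/33.3000)^(0.844524) = 45.9257 g.
C = m/V = 45.9257/33.3000 = 1.37915 g/m³.

1.379 g/m³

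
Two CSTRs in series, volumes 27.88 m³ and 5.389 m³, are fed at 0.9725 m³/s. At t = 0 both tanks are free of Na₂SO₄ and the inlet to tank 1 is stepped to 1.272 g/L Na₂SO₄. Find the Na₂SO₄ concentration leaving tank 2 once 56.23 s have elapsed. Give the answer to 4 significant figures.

Time constants: τᵢ = Vᵢ/Q for each well-mixed tank.
τ₁ = 27.88/0.9725 = 28.6684 s; τ₂ = 5.389/0.9725 = 5.54139 s.
Solving the cascade with C₁(0)=C₂(0)=0 gives C₂(t) = C_in[1 − (τ₁ e^(−t/τ₁) − τ₂ e^(−t/τ₂))/(τ₁ − τ₂)].
At t = 56.23: e^(−t/τ₁) = 0.140662, e^(−t/τ₂) = 3.91826e-05.
C₂ = 1.272·[1 − (28.6684·0.140662 − 5.54139·3.91826e-05)/(23.1270)] = 1.272·0.825644 = 1.05022 g/L.

1.050 g/L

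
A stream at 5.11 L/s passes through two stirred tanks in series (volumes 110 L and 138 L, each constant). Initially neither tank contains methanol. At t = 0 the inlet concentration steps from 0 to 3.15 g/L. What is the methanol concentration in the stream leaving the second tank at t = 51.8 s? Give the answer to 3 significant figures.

Time constants: τᵢ = Vᵢ/Q for each well-mixed tank.
τ₁ = 110/5.11 = 21.526 s; τ₂ = 138/5.11 = 27.006 s.
Tank 1: C₁ = C_in(1 − e^(−t/τ₁)). Tank 2 (τ₁ ≠ τ₂): C₂ = C_in[1 − (τ₁ e^(−t/τ₁) − τ₂ e^(−t/τ₂))/(τ₁ − τ₂)].
At t = 51.8: e^(−t/τ₁) = 0.090144, e^(−t/τ₂) = 0.14689.
C₂ = 3.15·[1 − (21.526·0.090144 − 27.006·0.14689)/(-5.4795)] = 3.15·0.63020 = 1.9851 g/L.

1.99 g/L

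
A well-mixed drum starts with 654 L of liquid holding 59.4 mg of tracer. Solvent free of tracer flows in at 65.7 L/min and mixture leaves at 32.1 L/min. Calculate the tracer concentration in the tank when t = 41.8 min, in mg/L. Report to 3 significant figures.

Let m(t) be the amount of tracer. Volume: V(t) = V₀ + (Q_in − Q_out) t = 654 + 33.600 t; V(41.8) = 2058.5 L.
Solute balance: dm/dt = 0 − Q_out C = −Q_out m/V(t).
Separate: dm/m = −Q_out dt/V(t) ⇒ ln(m/m₀) = −(Q_out/(Q_in−Q_out)) ln(V/V₀).
m = m₀ (V₀/V)^(Q_out/(Q_in−Q_out)) = 59.4 × (654/2058.5)^(0.95536) = 19.863 mg.
C = m/V = 19.863/2058.5 = 0.0096494 mg/L.

0.00965 mg/L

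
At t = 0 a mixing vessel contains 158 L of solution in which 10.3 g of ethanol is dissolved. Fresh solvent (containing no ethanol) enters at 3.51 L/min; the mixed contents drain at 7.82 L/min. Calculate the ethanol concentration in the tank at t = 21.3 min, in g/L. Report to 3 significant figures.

Let m(t) be the amount of ethanol. Volume: V(t) = V₀ + (Q_in − Q_out) t = 158 − 4.3100 t; V(21.3) = 66.197 L.
Species balance (pure solvent in): dm/dt = −Q_out · m/V(t).
dm/m = −Q_out dt/(V₀ − 4.3100 t); integrating gives ln(m/m₀) = −(Q_out/(Q_in−Q_out)) ln(V/V₀).
m = m₀ (V₀/V)^(Q_out/(Q_in−Q_out)) = 10.3 × (158/66.197)^(-1.8144) = 2.1249 g.
C = m/V = 2.1249/66.197 = 0.032099 g/L.

0.0321 g/L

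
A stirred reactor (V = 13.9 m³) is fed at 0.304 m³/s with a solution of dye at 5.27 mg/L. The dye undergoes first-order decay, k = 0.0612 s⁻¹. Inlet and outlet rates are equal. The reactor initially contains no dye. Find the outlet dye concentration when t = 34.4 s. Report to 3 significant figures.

Accumulation = in − out − consumed: V dC/dt = Q C_in − Q C − k V C.
This is linear with rate a = Q/V + k = 0.083071 s⁻¹.
C_ss = Q C_in/(Q + kV) = 1.3875 mg/L; C(t) = C_ss + (C₀ − C_ss) e^(−a t).
C(34.4) = 1.3875 + (-1.3875)·e^(−0.083071·34.4) = 1.3875 + (-1.3875)·0.057405 = 1.3078 mg/L.

1.31 mg/L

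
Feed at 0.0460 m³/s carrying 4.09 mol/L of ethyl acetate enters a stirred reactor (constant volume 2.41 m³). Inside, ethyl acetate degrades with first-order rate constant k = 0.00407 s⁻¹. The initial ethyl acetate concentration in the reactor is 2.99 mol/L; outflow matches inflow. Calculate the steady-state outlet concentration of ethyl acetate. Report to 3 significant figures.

3.37 mol/L

Species balance: V dC/dt = Q C_in − Q C − k V C.
At steady state: 0 = Q C_in − (Q + kV) C_ss, so C_ss = Q C_in/(Q + kV).
C_ss = 0.0460·4.09/(0.0460 + 0.00407·2.41) = 0.18814/0.055809 = 3.3712 mol/L.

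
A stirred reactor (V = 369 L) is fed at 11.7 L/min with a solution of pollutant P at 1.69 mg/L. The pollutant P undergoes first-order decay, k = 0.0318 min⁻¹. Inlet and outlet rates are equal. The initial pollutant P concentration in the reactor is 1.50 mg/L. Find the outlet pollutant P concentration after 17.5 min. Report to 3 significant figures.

1.06 mg/L

Species balance: V dC/dt = Q C_in − Q C − k V C.
This is linear with rate a = Q/V + k = 0.063507 min⁻¹.
C_ss = Q C_in/(Q + kV) = 0.84377 mg/L; C(t) = C_ss + (C₀ − C_ss) e^(−a t).
C(17.5) = 0.84377 + (0.65623)·e^(−0.063507·17.5) = 0.84377 + (0.65623)·0.32911 = 1.0597 mg/L.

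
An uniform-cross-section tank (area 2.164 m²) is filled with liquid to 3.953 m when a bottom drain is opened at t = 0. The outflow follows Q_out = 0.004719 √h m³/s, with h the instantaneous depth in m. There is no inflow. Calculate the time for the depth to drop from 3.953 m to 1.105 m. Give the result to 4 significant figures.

859.4 s

With no inflow, A dh/dt = −0.004719 √h.
Separate and integrate: 2(√h − √h₀) = −(0.004719/A) t.
t = 2A(√h₀ − √h)/0.004719 = 2·2.164·(√3.953 − √1.105)/0.004719
  = 4.32800 × (1.98822 − 1.05119) / 0.004719 = 859.387 s.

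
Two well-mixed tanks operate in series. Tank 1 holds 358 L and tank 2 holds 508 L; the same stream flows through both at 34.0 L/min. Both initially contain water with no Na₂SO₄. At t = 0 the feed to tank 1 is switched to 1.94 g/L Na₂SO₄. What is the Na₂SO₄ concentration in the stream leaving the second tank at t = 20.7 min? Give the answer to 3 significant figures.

Species balance on tank i: dCᵢ/dt = (Cᵢ₋₁ − Cᵢ)/τᵢ with τᵢ = Vᵢ/Q.
τ₁ = 358/34.0 = 10.529 min; τ₂ = 508/34.0 = 14.941 min.
Solving the cascade with C₁(0)=C₂(0)=0 gives C₂(t) = C_in[1 − (τ₁ e^(−t/τ₁) − τ₂ e^(−t/τ₂))/(τ₁ − τ₂)].
At t = 20.7: e^(−t/τ₁) = 0.14003, e^(−t/τ₂) = 0.25022.
C₂ = 1.94·[1 − (10.529·0.14003 − 14.941·0.25022)/(-4.4118)] = 1.94·0.48680 = 0.94439 g/L.

0.944 g/L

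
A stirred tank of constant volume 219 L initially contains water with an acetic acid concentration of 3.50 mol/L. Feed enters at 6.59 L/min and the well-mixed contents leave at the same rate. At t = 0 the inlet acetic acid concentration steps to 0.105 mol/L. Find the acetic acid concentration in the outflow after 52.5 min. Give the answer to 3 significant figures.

0.804 mol/L

Transient balance on the dissolved component: V dC/dt = Q(C_in − C).
So dC/dt = (C_in − C)/τ with τ = V/Q = 219/6.59 = 33.232 min.
Solution: C(t) = C_in + (C₀ − C_in) e^(−t/τ).
C(52.5) = 0.105 + (3.50 − 0.105)·e^(−52.5/33.232) = 0.105 + (3.3950)·0.20602 = 0.80443 mol/L.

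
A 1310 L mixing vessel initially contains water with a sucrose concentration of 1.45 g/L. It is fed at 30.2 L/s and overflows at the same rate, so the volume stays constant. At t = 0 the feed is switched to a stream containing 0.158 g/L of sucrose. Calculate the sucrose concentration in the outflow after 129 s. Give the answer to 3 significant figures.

0.224 g/L

Mass balance on the solute (V constant): V dC/dt = Q(C_in − C).
So dC/dt = (C_in − C)/τ with τ = V/Q = 1310/30.2 = 43.377 s.
Integrating: C(t) = C_in + (C₀ − C_in) e^(−t/τ).
C(129) = 0.158 + (1.45 − 0.158)·e^(−129/43.377) = 0.158 + (1.2920)·0.051104 = 0.22403 g/L.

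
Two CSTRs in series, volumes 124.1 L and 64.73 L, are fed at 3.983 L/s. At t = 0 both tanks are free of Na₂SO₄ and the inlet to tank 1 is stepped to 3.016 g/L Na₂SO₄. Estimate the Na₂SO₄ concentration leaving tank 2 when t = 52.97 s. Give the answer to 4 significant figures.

1.991 g/L

Time constants: τᵢ = Vᵢ/Q for each well-mixed tank.
τ₁ = 124.1/3.983 = 31.1574 s; τ₂ = 64.73/3.983 = 16.2516 s.
Solving the cascade with C₁(0)=C₂(0)=0 gives C₂(t) = C_in[1 − (τ₁ e^(−t/τ₁) − τ₂ e^(−t/τ₂))/(τ₁ − τ₂)].
At t = 52.97: e^(−t/τ₁) = 0.182670, e^(−t/τ₂) = 0.0384123.
C₂ = 3.016·[1 − (31.1574·0.182670 − 16.2516·0.0384123)/(14.9058)] = 3.016·0.660050 = 1.99071 g/L.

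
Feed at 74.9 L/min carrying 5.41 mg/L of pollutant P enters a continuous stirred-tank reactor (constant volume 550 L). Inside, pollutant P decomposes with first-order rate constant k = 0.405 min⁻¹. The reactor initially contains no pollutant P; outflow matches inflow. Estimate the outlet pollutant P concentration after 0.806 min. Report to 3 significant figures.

0.481 mg/L

V dC/dt = Q(C_in − C) − k V C.
dC/dt = (Q/V) C_in − (Q/V + k) C; effective rate a = Q/V + k = 0.13618 + 0.405 = 0.54118 min⁻¹.
C_ss = Q C_in/(Q + kV) = 1.3614 mg/L; C(t) = C_ss + (C₀ − C_ss) e^(−a t).
C(0.806) = 1.3614 + (-1.3614)·e^(−0.54118·0.806) = 1.3614 + (-1.3614)·0.64649 = 0.48125 mg/L.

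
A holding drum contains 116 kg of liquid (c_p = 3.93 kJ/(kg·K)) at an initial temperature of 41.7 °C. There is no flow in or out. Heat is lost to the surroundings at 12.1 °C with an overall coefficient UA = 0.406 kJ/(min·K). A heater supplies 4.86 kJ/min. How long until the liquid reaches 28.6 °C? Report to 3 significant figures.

Unsteady energy balance on the tank contents: M c_p dT/dt = −UA(T − T_amb) + Q̇.
τ = M c_p/UA = 1122.9 min; T_ss = T_amb + Q̇/UA = 12.1 + 4.86/0.406 = 24.070 °C.
T(t) = T_ss + (T₀ − T_ss)e^(−t/τ); set T = 28.6:
t = −τ ln[(T − T_ss)/(T₀ − T_ss)] = −1122.9 · ln(0.25693) = 1525.9 min.

1530 min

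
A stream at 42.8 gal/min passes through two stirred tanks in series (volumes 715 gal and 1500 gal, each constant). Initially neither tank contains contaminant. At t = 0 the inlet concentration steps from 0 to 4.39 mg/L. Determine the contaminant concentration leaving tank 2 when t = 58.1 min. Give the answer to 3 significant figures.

Species balance on tank i: dCᵢ/dt = (Cᵢ₋₁ − Cᵢ)/τᵢ with τᵢ = Vᵢ/Q.
τ₁ = 715/42.8 = 16.706 min; τ₂ = 1500/42.8 = 35.047 min.
Solving the cascade with C₁(0)=C₂(0)=0 gives C₂(t) = C_in[1 − (τ₁ e^(−t/τ₁) − τ₂ e^(−t/τ₂))/(τ₁ − τ₂)].
At t = 58.1: e^(−t/τ₁) = 0.030873, e^(−t/τ₂) = 0.19056.
C₂ = 4.39·[1 − (16.706·0.030873 − 35.047·0.19056)/(-18.341)] = 4.39·0.66399 = 2.9149 mg/L.

2.91 mg/L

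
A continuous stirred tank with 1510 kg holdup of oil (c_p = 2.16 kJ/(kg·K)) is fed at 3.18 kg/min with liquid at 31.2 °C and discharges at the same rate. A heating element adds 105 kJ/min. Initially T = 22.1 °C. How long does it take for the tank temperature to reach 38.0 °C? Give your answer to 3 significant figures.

501 min

M c_p dT/dt = ṁ c_p (T_in − T) + Q̇.
τ = M/ṁ = 474.84 min; T_ss = T_in + Q̇/(ṁ c_p) = 46.487 °C.
T(t) = T_ss + (T₀ − T_ss) e^(−t/τ). Set T = 38.0:
e^(−t/τ) = (38.0 − 46.487)/(22.1 − 46.487) = 0.34800
t = −474.84 · ln(0.34800) = 501.22 min.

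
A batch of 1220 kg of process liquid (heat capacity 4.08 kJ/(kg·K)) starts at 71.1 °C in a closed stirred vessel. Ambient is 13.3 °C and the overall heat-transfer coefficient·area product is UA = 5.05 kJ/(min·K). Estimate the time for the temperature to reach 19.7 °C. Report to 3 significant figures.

Lumped-capacitance energy balance: M c_p dT/dt = UA(T_amb − T).
τ = M c_p/UA = 985.66 min; T_ss = T_amb = 13.300 °C.
T(t) = T_ss + (T₀ − T_ss)e^(−t/τ); set T = 19.7:
t = −τ ln[(T − T_ss)/(T₀ − T_ss)] = −985.66 · ln(0.11073) = 2169.1 min.

2170 min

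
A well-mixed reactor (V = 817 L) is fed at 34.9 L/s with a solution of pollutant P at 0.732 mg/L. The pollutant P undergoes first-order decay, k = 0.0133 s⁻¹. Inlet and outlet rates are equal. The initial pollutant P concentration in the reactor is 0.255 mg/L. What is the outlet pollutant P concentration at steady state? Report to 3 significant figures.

V dC/dt = Q(C_in − C) − k V C.
Steady state (dC/dt = 0): C_ss = Q C_in/(Q + kV) = C_in/(1 + kV/Q).
C_ss = 34.9·0.732/(34.9 + 0.0133·817) = 25.547/45.766 = 0.55820 mg/L.

0.558 mg/L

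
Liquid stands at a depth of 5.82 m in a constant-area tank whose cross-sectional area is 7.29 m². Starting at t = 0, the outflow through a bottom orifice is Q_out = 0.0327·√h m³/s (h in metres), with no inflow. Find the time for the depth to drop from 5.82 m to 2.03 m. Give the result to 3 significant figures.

With no inflow, A dh/dt = −0.0327 √h.
∫ h^(−1/2) dh = −(0.0327/A) ∫ dt, giving 2√h = 2√h₀ − (0.0327/A) t.
t = 2A(√h₀ − √h)/0.0327 = 2·7.29·(√5.82 − √2.03)/0.0327
  = 14.580 × (2.4125 − 1.4248) / 0.0327 = 440.38 s.

440 s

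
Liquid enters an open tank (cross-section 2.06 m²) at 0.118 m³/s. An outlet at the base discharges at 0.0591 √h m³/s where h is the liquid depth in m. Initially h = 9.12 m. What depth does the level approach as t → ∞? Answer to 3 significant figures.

A dh/dt = Q_in − 0.0591 √h. Steady state requires inflow = outflow:
Q_in = 0.0591 √h_ss ⇒ √h_ss = 0.118/0.0591 = 1.9966.
h_ss = 1.9966² = 3.9865 m. (Since h₀ = 9.12 m > h_ss, the level will fall toward this value.)

3.99 m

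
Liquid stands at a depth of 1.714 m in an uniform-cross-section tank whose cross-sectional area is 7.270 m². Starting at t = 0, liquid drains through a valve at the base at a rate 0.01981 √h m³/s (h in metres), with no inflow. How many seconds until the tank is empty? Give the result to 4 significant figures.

With no inflow, A dh/dt = −0.01981 √h.
This is separable: 2 d(√h)/dt = −0.01981/A, so √h = √h₀ − (0.01981/(2A)) t.
Set h = 0: 2√h₀ = (0.01981/A) t_empty ⇒ t_empty = 2A√h₀/0.01981.
t_empty = 2·7.270·√1.714/0.01981 = 14.5400·1.30920/0.01981 = 960.916 s.

960.9 s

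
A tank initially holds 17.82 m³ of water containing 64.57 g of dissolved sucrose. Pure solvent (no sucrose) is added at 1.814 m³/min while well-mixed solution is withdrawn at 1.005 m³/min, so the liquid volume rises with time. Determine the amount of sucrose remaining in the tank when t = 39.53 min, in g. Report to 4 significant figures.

18.01 g

Total volume: dV/dt = Q_in − Q_out = 0.809000 m³/min, so V(t) = 17.82 + 0.809000 t and V(39.53) = 49.7998 m³.
Solute balance: dm/dt = 0 − Q_out C = −Q_out m/V(t).
Separate: dm/m = −Q_out dt/V(t) ⇒ ln(m/m₀) = −(Q_out/(Q_in−Q_out)) ln(V/V₀).
m = m₀ (V₀/V)^(Q_out/(Q_in−Q_out)) = 64.57 × (17.82/49.7998)^(1.24227) = 18.0127 g.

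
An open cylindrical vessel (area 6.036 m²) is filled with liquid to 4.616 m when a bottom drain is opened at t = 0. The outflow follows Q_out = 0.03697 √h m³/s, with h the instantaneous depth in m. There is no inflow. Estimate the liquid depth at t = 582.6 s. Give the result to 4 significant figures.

With no inflow, A dh/dt = −0.03697 √h.
This is separable: 2 d(√h)/dt = −0.03697/A, so √h = √h₀ − (0.03697/(2A)) t.
√h = √4.616 − 0.03697·582.6/(2·6.036) = 2.14849 − 1.78419 = 0.364299.
h = 0.364299² = 0.132714 m.

0.1327 m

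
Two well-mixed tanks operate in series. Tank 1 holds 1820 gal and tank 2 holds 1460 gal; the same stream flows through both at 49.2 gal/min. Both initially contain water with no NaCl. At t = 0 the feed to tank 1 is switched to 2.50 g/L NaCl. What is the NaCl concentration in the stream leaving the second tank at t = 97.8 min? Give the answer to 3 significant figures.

1.98 g/L

Time constants: τᵢ = Vᵢ/Q for each well-mixed tank.
τ₁ = 1820/49.2 = 36.992 min; τ₂ = 1460/49.2 = 29.675 min.
Solving the cascade with C₁(0)=C₂(0)=0 gives C₂(t) = C_in[1 − (τ₁ e^(−t/τ₁) − τ₂ e^(−t/τ₂))/(τ₁ − τ₂)].
At t = 97.8: e^(−t/τ₁) = 0.071089, e^(−t/τ₂) = 0.037041.
C₂ = 2.50·[1 − (36.992·0.071089 − 29.675·0.037041)/(7.3171)] = 2.50·0.79083 = 1.9771 g/L.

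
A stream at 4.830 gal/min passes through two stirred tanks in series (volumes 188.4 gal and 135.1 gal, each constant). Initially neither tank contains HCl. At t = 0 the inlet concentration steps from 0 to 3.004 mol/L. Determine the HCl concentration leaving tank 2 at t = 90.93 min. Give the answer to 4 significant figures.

2.267 mol/L

Time constants: τᵢ = Vᵢ/Q for each well-mixed tank.
τ₁ = 188.4/4.830 = 39.0062 min; τ₂ = 135.1/4.830 = 27.9710 min.
Tank 1: C₁ = C_in(1 − e^(−t/τ₁)). Tank 2 (τ₁ ≠ τ₂): C₂ = C_in[1 − (τ₁ e^(−t/τ₁) − τ₂ e^(−t/τ₂))/(τ₁ − τ₂)].
At t = 90.93: e^(−t/τ₁) = 0.0971822, e^(−t/τ₂) = 0.0387407.
C₂ = 3.004·[1 − (39.0062·0.0971822 − 27.9710·0.0387407)/(11.0352)] = 3.004·0.754685 = 2.26707 mol/L.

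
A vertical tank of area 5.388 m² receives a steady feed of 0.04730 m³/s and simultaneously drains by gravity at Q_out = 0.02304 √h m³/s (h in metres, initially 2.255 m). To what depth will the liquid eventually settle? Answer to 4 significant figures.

A dh/dt = Q_in − 0.02304 √h. Steady state requires inflow = outflow:
Q_in = 0.02304 √h_ss ⇒ √h_ss = 0.04730/0.02304 = 2.05295.
h_ss = 2.05295² = 4.21461 m. (Since h₀ = 2.255 m < h_ss, the level will rise toward this value.)

4.215 m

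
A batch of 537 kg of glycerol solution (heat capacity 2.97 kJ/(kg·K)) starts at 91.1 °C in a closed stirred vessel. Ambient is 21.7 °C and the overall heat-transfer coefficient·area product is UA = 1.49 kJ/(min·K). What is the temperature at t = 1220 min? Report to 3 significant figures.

First-law balance (no shaft work): M c_p dT/dt = −UA(T − T_amb).
dT/dt = (T_ss − T)/τ with T_ss = T_amb = 21.700 °C, τ = M c_p/UA = 537·2.97/1.49 = 1070.4 min.
Solution: T(t) = T_ss + (T₀ − T_ss) e^(−t/τ).
T(1220) = 21.700 + (69.400)·0.31989 = 43.901 °C.

43.9 °C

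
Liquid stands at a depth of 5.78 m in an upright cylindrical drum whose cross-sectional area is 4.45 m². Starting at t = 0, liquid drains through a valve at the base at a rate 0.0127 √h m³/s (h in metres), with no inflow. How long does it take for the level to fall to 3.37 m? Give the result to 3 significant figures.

398 s

A dh/dt = −Q_out = −0.0127 √h.
This is separable: 2 d(√h)/dt = −0.0127/A, so √h = √h₀ − (0.0127/(2A)) t.
t = 2A(√h₀ − √h)/0.0127 = 2·4.45·(√5.78 − √3.37)/0.0127
  = 8.9000 × (2.4042 − 1.8358) / 0.0127 = 398.33 s.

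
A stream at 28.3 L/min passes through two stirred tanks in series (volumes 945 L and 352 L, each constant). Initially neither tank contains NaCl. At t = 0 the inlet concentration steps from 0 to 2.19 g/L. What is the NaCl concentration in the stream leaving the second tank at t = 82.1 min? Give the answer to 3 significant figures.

1.89 g/L

Each tank obeys Vᵢ dCᵢ/dt = Q(Cᵢ₋₁ − Cᵢ), so τᵢ = Vᵢ/Q.
τ₁ = 945/28.3 = 33.392 min; τ₂ = 352/28.3 = 12.438 min.
Solving the cascade with C₁(0)=C₂(0)=0 gives C₂(t) = C_in[1 − (τ₁ e^(−t/τ₁) − τ₂ e^(−t/τ₂))/(τ₁ − τ₂)].
At t = 82.1: e^(−t/τ₁) = 0.085550, e^(−t/τ₂) = 0.0013595.
C₂ = 2.19·[1 − (33.392·0.085550 − 12.438·0.0013595)/(20.954)] = 2.19·0.86448 = 1.8932 g/L.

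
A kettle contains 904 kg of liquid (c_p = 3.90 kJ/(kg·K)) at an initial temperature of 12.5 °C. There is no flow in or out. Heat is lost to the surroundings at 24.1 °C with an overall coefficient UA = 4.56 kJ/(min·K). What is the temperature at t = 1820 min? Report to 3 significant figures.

23.0 °C

Heat balance on the well-mixed liquid: M c_p dT/dt = −UA(T − T_amb).
dT/dt = (T_ss − T)/τ with T_ss = T_amb = 24.100 °C, τ = M c_p/UA = 904·3.90/4.56 = 773.16 min.
T approaches T_ss exponentially: T(t) = T_ss + (T₀ − T_ss) e^(−t/τ).
T(1820) = 24.100 + (-11.600)·0.094990 = 22.998 °C.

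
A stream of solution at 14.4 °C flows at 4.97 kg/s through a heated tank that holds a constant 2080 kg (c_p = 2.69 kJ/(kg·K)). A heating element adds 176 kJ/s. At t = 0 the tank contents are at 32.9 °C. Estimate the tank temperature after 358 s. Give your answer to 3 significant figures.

29.8 °C

First-law balance (no shaft work): M c_p dT/dt = ṁ c_p (T_in − T) + 176.
τ = M/ṁ = 418.51 s; T_ss = T_in + Q̇/(ṁ c_p) = 14.4 + 176/(4.97·2.69) = 27.564 °C.
Integrating: T(t) = T_ss + (T₀ − T_ss) e^(−t/τ).
T(358) = 27.564 + (5.3355)·e^(−358/418.51) = 27.564 + (5.3355)·0.42511 = 29.833 °C.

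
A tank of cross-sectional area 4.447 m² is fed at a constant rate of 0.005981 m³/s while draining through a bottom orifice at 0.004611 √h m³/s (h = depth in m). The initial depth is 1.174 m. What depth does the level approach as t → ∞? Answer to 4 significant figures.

1.683 m

Level balance: A dh/dt = 0.005981 − 0.004611 √h. Setting dh/dt = 0:
Q_in = 0.004611 √h_ss ⇒ √h_ss = 0.005981/0.004611 = 1.29712.
h_ss = 1.29712² = 1.68251 m. (Since h₀ = 1.174 m < h_ss, the level will rise toward this value.)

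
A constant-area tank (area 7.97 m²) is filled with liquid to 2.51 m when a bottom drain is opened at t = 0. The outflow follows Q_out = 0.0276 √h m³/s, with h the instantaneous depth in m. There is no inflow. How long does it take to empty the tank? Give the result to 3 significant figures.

915 s

Volume balance on the tank: A dh/dt = −0.0276 √h.
This is separable: 2 d(√h)/dt = −0.0276/A, so √h = √h₀ − (0.0276/(2A)) t.
Tank is empty when √h = 0: t_empty = 2A√h₀/0.0276.
t_empty = 2·7.97·√2.51/0.0276 = 15.940·1.5843/0.0276 = 914.99 s.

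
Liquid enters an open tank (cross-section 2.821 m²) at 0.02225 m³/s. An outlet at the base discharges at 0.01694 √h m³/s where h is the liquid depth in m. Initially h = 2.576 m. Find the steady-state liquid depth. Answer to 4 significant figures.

1.725 m

A dh/dt = Q_in − 0.01694 √h. Steady state requires inflow = outflow:
Q_in = 0.01694 √h_ss ⇒ √h_ss = 0.02225/0.01694 = 1.31346.
h_ss = 1.31346² = 1.72518 m. (Since h₀ = 2.576 m > h_ss, the level will fall toward this value.)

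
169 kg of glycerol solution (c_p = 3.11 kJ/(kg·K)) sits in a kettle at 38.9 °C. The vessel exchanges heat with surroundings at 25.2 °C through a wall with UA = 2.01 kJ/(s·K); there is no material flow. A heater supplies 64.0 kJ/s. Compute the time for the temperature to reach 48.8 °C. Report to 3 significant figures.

Energy balance: M c_p dT/dt = −UA(T − T_amb) + Q̇.
τ = M c_p/UA = 261.49 s; T_ss = T_amb + Q̇/UA = 25.2 + 64.0/2.01 = 57.041 °C.
T(t) = T_ss + (T₀ − T_ss)e^(−t/τ); set T = 48.8:
t = −τ ln[(T − T_ss)/(T₀ − T_ss)] = −261.49 · ln(0.45427) = 206.33 s.

206 s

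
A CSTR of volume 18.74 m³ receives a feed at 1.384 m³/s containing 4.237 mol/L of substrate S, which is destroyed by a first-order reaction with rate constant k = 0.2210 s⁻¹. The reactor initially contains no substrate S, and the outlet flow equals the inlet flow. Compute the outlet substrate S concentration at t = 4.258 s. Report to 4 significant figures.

V dC/dt = Q(C_in − C) − k V C.
dC/dt = (Q/V) C_in − (Q/V + k) C; effective rate a = Q/V + k = 0.0738527 + 0.2210 = 0.294853 s⁻¹.
C_ss = Q C_in/(Q + kV) = 1.06126 mol/L; C(t) = C_ss + (C₀ − C_ss) e^(−a t).
C(4.258) = 1.06126 + (-1.06126)·e^(−0.294853·4.258) = 1.06126 + (-1.06126)·0.284938 = 0.758863 mol/L.

0.7589 mol/L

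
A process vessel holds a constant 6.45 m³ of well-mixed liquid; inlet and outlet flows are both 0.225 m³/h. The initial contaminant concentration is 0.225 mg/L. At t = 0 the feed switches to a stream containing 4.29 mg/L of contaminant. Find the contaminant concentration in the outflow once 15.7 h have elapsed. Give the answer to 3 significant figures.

Mass balance on the solute (V constant): V dC/dt = Q(C_in − C).
So dC/dt = (C_in − C)/τ with τ = V/Q = 6.45/0.225 = 28.667 h.
Solution: C(t) = C_in + (C₀ − C_in) e^(−t/τ).
C(15.7) = 4.29 + (0.225 − 4.29)·e^(−15.7/28.667) = 4.29 + (-4.0650)·0.57829 = 1.9392 mg/L.

1.94 mg/L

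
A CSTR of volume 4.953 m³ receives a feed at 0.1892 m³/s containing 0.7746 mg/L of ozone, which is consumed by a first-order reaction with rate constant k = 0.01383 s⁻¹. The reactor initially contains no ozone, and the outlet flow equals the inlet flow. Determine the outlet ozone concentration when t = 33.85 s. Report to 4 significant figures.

0.4710 mg/L

Species balance: V dC/dt = Q C_in − Q C − k V C.
dC/dt = (Q/V) C_in − (Q/V + k) C; effective rate a = Q/V + k = 0.0381991 + 0.01383 = 0.0520291 s⁻¹.
C_ss = Q C_in/(Q + kV) = 0.568701 mg/L; C(t) = C_ss + (C₀ − C_ss) e^(−a t).
C(33.85) = 0.568701 + (-0.568701)·e^(−0.0520291·33.85) = 0.568701 + (-0.568701)·0.171841 = 0.470975 mg/L.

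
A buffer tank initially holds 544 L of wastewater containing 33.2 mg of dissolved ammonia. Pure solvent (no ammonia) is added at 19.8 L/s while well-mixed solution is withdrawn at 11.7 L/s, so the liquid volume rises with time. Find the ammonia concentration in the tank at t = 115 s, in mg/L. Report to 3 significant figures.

0.00532 mg/L

Let m(t) be the amount of ammonia. Volume: V(t) = V₀ + (Q_in − Q_out) t = 544 + 8.1000 t; V(115) = 1475.5 L.
No ammonia enters, so dm/dt = −Q_out · (m/V).
dm/m = −Q_out dt/(V₀ + 8.1000 t); integrating gives ln(m/m₀) = −(Q_out/(Q_in−Q_out)) ln(V/V₀).
m = m₀ (V₀/V)^(Q_out/(Q_in−Q_out)) = 33.2 × (544/1475.5)^(1.4444) = 7.8560 mg.
C = m/V = 7.8560/1475.5 = 0.0053243 mg/L.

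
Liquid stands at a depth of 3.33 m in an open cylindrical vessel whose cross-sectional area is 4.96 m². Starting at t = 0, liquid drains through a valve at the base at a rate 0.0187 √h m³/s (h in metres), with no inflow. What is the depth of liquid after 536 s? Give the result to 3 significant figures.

0.663 m

Volume balance on the tank: A dh/dt = −0.0187 √h.
This is separable: 2 d(√h)/dt = −0.0187/A, so √h = √h₀ − (0.0187/(2A)) t.
√h = √3.33 − 0.0187·536/(2·4.96) = 1.8248 − 1.0104 = 0.81443.
h = 0.81443² = 0.66329 m.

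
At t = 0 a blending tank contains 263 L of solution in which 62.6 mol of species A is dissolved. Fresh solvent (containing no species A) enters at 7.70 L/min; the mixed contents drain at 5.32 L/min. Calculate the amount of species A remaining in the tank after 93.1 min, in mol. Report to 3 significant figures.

Let m(t) be the amount of species A. Volume: V(t) = V₀ + (Q_in − Q_out) t = 263 + 2.3800 t; V(93.1) = 484.58 L.
Solute balance: dm/dt = 0 − Q_out C = −Q_out m/V(t).
dm/m = −Q_out dt/(V₀ + 2.3800 t); integrating gives ln(m/m₀) = −(Q_out/(Q_in−Q_out)) ln(V/V₀).
m = m₀ (V₀/V)^(Q_out/(Q_in−Q_out)) = 62.6 × (263/484.58)^(2.2353) = 15.970 mol.

16.0 mol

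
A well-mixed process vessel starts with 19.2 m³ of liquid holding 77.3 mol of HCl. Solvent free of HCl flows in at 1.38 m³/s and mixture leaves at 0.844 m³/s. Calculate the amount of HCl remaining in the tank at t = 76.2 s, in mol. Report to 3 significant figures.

12.8 mol

Total volume: dV/dt = Q_in − Q_out = 0.53600 m³/s, so V(t) = 19.2 + 0.53600 t and V(76.2) = 60.043 m³.
Species balance (pure solvent in): dm/dt = −Q_out · m/V(t).
Separate: dm/m = −Q_out dt/V(t) ⇒ ln(m/m₀) = −(Q_out/(Q_in−Q_out)) ln(V/V₀).
m = m₀ (V₀/V)^(Q_out/(Q_in−Q_out)) = 77.3 × (19.2/60.043)^(1.5746) = 12.838 mol.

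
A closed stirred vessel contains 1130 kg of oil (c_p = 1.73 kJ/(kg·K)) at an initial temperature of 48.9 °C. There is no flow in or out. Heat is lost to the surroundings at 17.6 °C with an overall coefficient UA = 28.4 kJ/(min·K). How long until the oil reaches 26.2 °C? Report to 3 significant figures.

M c_p dT/dt = −UA(T − T_amb).
τ = M c_p/UA = 68.835 min; T_ss = T_amb = 17.600 °C.
T(t) = T_ss + (T₀ − T_ss)e^(−t/τ); set T = 26.2:
t = −τ ln[(T − T_ss)/(T₀ − T_ss)] = −68.835 · ln(0.27476) = 88.924 min.

88.9 min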